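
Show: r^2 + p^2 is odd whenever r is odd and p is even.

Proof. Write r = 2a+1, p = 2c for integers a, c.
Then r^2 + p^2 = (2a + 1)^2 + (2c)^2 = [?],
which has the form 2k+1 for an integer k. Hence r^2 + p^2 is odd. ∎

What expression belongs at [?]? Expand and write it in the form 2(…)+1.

Expanding: (2a + 1)^2 + (2c)^2 = 4a^2 + 4a + 4c^2 + 1.
Every term except the constant is even, so this is 2(2a^2 + 2a + 2c^2) + 1,
and 2a^2 + 2a + 2c^2 ∈ ℤ gives the required form.

2(2a^2 + 2a + 2c^2) + 1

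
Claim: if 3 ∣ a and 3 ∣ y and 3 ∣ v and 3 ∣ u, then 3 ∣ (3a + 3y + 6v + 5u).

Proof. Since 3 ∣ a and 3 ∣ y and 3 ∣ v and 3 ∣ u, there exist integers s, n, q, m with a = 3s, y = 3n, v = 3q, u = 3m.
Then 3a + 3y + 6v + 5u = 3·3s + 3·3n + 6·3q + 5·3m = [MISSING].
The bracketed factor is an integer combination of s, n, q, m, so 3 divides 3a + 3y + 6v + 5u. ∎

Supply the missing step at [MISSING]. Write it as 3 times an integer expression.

3(5m + 3n + 6q + 3s)

Each term has a factor of 3: 3·3s + 3·3n + 6·3q + 5·3m = 3·(5m + 3n + 6q + 3s).
Since 5m + 3n + 6q + 3s is an integer, 3 ∣ (3a + 3y + 6v + 5u).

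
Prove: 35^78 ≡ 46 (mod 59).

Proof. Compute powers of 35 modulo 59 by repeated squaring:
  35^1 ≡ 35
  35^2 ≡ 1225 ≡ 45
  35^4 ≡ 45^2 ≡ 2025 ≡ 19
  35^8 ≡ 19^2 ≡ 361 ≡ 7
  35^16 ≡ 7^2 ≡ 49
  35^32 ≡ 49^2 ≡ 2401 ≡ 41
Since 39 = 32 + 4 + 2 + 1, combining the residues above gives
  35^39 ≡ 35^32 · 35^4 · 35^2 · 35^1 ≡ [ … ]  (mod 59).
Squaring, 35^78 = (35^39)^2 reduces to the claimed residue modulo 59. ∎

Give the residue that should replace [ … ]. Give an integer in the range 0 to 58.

20

35^32 · 35^4 · 35^2 · 35^1 ≡ 41 · 19 · 45 · 35 = 1226925.
1226925 mod 59 = 20, so 35^39 ≡ 20 (mod 59).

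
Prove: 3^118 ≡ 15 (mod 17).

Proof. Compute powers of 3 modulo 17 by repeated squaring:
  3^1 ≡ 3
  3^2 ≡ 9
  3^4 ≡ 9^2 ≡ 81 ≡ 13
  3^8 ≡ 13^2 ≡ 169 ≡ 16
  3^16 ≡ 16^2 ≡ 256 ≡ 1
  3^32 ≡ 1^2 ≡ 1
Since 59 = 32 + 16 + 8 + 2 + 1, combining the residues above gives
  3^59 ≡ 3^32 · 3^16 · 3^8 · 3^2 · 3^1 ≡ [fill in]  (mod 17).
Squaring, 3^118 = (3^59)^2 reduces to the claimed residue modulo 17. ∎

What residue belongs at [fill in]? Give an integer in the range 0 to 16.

7

3^32 · 3^16 · 3^8 · 3^2 · 3^1 ≡ 1 · 1 · 16 · 9 · 3 = 432.
432 mod 17 = 7, so 3^59 ≡ 7 (mod 17).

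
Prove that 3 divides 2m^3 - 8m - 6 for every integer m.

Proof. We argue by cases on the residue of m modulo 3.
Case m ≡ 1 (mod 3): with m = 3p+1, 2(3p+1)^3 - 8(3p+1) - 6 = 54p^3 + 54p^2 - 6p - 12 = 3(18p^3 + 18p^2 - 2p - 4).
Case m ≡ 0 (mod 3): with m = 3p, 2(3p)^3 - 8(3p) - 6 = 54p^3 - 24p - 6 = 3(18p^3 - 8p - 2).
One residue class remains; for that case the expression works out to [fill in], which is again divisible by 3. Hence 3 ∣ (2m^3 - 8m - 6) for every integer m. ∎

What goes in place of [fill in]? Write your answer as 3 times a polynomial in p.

3(18p^3 + 36p^2 + 16p - 2)

The residues treated are {1, 0}, so the missing case is m ≡ 2 (mod 3); write m = 3p+2.
Then 2(3p+2)^3 - 8(3p+2) - 6 = 54p^3 + 108p^2 + 48p - 6 = 3(18p^3 + 36p^2 + 16p - 2).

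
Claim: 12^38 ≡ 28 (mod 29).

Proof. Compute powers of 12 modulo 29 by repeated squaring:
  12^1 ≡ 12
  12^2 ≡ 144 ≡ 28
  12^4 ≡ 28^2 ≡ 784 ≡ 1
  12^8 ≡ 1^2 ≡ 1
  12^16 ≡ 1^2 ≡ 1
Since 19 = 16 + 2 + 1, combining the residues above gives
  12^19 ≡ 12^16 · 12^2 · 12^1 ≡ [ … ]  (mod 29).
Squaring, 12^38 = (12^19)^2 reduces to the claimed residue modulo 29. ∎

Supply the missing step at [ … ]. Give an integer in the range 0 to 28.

Multiply the listed residues: 1 · 28 · 12 = 28 → 336.
Reducing modulo 29: 336 = 11·29 + 17, so 12^19 ≡ 17.

17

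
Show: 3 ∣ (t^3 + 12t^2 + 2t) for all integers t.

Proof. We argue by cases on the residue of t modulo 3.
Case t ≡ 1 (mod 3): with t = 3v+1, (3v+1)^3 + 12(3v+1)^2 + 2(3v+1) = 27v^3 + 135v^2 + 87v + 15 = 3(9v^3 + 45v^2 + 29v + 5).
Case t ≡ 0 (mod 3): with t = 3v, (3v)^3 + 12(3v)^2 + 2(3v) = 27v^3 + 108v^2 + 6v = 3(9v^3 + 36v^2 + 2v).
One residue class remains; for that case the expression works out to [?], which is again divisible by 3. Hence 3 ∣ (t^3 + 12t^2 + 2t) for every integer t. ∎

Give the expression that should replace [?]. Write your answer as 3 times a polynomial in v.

3(9v^3 + 54v^2 + 62v + 20)

The residues treated are {1, 0}, so the missing case is t ≡ 2 (mod 3); write t = 3v+2.
Then (3v+2)^3 + 12(3v+2)^2 + 2(3v+2) = 27v^3 + 162v^2 + 186v + 60 = 3(9v^3 + 54v^2 + 62v + 20).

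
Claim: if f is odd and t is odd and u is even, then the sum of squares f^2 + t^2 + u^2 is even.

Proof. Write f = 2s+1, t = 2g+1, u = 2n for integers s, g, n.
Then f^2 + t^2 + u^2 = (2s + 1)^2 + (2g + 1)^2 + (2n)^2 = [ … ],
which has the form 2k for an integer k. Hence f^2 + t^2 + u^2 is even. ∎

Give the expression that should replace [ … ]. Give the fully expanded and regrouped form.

2(2g^2 + 2g + 2n^2 + 2s^2 + 2s + 1)

(2s + 1)^2 + (2g + 1)^2 + (2n)^2 = 4g^2 + 4g + 4n^2 + 4s^2 + 4s + 2
= 2(2g^2 + 2g + 2n^2 + 2s^2 + 2s + 1).
Since 2g^2 + 2g + 2n^2 + 2s^2 + 2s + 1 is an integer, the sum of squares is of the form 2k for an integer k.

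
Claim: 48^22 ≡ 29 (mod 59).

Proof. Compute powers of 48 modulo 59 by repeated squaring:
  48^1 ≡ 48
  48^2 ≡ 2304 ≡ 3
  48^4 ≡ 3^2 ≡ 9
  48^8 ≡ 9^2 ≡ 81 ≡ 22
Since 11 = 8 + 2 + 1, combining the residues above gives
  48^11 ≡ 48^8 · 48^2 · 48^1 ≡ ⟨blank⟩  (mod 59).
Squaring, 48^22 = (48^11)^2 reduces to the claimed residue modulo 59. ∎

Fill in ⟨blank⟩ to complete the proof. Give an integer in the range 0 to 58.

41

Multiply the listed residues: 22 · 3 · 48 = 66 → 3168.
Reducing modulo 59: 3168 = 53·59 + 41, so 48^11 ≡ 41.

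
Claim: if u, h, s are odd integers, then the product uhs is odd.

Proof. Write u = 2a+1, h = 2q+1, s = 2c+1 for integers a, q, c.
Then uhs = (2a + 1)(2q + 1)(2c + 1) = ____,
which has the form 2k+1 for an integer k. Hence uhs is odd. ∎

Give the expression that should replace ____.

2(4acq + 2ac + 2aq + a + 2cq + c + q) + 1

(2a + 1)(2q + 1)(2c + 1) = 8acq + 4ac + 4aq + 2a + 4cq + 2c + 2q + 1
= 2(4acq + 2ac + 2aq + a + 2cq + c + q) + 1.
Since 4acq + 2ac + 2aq + a + 2cq + c + q is an integer, the product is of the form 2k+1 for an integer k.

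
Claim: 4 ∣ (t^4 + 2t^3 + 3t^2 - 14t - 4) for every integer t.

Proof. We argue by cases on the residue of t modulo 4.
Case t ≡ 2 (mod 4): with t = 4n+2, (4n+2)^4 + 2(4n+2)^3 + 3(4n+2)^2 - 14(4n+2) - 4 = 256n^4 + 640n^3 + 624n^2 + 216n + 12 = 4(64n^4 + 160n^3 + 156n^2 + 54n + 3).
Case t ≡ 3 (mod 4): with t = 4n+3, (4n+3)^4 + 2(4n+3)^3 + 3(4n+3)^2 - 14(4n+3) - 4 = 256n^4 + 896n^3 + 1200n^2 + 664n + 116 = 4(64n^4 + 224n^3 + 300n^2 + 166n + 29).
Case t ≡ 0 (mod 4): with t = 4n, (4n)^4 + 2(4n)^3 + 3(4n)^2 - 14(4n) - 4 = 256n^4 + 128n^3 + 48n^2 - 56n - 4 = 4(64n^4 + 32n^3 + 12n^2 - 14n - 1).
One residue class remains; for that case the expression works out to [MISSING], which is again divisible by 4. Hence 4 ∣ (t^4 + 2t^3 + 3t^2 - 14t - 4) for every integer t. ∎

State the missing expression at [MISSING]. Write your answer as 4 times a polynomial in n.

4(64n^4 + 96n^3 + 60n^2 + 2n - 3)

The residues treated are {2, 3, 0}, so the missing case is t ≡ 1 (mod 4); write t = 4n+1.
Then (4n+1)^4 + 2(4n+1)^3 + 3(4n+1)^2 - 14(4n+1) - 4 = 256n^4 + 384n^3 + 240n^2 + 8n - 12 = 4(64n^4 + 96n^3 + 60n^2 + 2n - 3).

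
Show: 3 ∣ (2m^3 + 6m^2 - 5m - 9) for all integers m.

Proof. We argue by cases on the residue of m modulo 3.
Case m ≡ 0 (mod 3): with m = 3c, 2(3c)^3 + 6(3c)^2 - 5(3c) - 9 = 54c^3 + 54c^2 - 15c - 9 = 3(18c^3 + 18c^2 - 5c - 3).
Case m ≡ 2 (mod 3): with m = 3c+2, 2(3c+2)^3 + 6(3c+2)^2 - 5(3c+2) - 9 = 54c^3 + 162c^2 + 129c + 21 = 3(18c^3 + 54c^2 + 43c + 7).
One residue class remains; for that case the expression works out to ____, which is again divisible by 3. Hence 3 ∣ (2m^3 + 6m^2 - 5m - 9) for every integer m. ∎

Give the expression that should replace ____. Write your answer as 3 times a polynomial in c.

The residues treated are {0, 2}, so the missing case is m ≡ 1 (mod 3); write m = 3c+1.
Then 2(3c+1)^3 + 6(3c+1)^2 - 5(3c+1) - 9 = 54c^3 + 108c^2 + 39c - 6 = 3(18c^3 + 36c^2 + 13c - 2).

3(18c^3 + 36c^2 + 13c - 2)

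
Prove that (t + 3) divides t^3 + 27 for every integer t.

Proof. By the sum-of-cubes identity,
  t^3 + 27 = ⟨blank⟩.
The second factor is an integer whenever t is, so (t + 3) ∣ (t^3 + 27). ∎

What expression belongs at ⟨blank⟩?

(t + 3)(t^2 - 3t + 9)

Polynomial division of t^3 + 27 by t + 3 leaves remainder 0 and quotient t^2 - 3t + 9.
Hence t^3 + 27 = (t + 3)(t^2 - 3t + 9).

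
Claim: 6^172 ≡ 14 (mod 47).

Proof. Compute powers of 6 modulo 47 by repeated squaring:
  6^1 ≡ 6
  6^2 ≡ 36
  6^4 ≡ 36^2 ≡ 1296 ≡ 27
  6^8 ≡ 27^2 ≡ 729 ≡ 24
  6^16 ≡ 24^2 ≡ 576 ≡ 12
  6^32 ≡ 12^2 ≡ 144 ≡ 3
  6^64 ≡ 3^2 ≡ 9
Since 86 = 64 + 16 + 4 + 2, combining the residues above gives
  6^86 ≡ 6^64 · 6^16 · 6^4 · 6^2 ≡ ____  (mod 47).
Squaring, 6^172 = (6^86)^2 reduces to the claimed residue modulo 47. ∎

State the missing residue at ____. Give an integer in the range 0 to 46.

25

Multiply the listed residues: 9 · 12 · 27 · 36 = 108 → 2916 → 104976.
Reducing modulo 47: 104976 = 2233·47 + 25, so 6^86 ≡ 25.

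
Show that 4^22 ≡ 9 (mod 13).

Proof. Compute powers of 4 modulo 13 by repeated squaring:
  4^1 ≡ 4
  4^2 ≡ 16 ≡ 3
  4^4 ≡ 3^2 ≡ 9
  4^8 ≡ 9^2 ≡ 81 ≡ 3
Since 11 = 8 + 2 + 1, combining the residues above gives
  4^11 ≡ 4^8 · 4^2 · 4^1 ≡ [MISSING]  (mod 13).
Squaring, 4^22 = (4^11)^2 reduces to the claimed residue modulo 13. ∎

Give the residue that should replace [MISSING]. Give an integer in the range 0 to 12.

10

4^8 · 4^2 · 4^1 ≡ 3 · 3 · 4 = 36.
36 mod 13 = 10, so 4^11 ≡ 10 (mod 13).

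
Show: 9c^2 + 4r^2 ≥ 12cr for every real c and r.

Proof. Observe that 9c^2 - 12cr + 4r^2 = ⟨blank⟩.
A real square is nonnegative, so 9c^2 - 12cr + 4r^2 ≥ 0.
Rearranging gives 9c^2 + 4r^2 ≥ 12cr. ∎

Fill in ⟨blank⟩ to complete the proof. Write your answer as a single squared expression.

The leading and trailing coefficients are 3^2 and 2^2, and 12 = 2·3·2, so the trinomial is (3c - 2r)^2.
Hence 9c^2 - 12cr + 4r^2 ≥ 0.

(3c - 2r)^2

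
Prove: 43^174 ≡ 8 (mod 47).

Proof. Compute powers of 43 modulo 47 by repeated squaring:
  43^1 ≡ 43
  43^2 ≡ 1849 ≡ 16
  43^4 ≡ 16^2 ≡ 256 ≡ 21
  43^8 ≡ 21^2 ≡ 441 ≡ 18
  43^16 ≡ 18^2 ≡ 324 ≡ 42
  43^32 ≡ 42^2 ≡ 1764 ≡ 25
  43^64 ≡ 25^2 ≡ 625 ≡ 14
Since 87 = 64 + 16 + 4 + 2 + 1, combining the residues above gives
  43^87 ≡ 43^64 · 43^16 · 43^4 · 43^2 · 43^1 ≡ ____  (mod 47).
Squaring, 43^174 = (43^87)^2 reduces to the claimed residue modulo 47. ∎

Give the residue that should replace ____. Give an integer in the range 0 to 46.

33

Multiply the listed residues: 14 · 42 · 21 · 16 · 43 = 588 → 12348 → 197568 → 8495424.
Reducing modulo 47: 8495424 = 180753·47 + 33, so 43^87 ≡ 33.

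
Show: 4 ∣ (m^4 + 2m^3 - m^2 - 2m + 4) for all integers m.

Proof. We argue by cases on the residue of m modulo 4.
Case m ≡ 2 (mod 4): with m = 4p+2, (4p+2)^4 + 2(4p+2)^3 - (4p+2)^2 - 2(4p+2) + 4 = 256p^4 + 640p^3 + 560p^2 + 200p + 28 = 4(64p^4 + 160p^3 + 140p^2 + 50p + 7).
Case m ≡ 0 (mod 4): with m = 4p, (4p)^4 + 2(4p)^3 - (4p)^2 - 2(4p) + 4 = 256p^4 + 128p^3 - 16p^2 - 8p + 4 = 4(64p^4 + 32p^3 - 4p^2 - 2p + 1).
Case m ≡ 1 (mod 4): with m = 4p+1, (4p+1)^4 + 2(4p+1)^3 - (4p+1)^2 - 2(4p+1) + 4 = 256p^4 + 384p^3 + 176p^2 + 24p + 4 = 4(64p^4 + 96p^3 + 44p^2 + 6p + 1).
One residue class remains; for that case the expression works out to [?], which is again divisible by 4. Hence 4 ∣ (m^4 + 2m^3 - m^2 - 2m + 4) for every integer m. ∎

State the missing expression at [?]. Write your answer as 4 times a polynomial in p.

4(64p^4 + 224p^3 + 284p^2 + 154p + 31)

The residues treated are {2, 0, 1}, so the missing case is m ≡ 3 (mod 4); write m = 4p+3.
Then (4p+3)^4 + 2(4p+3)^3 - (4p+3)^2 - 2(4p+3) + 4 = 256p^4 + 896p^3 + 1136p^2 + 616p + 124 = 4(64p^4 + 224p^3 + 284p^2 + 154p + 31).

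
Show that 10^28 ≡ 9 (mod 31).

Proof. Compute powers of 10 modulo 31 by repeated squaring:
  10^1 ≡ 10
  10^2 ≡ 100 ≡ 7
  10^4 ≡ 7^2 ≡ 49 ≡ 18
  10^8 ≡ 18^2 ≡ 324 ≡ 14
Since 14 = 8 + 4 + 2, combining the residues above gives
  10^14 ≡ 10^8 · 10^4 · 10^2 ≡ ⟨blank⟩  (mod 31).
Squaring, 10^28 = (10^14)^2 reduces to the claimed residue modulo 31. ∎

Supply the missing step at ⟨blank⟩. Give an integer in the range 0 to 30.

10^8 · 10^4 · 10^2 ≡ 14 · 18 · 7 = 1764.
1764 mod 31 = 28, so 10^14 ≡ 28 (mod 31).

28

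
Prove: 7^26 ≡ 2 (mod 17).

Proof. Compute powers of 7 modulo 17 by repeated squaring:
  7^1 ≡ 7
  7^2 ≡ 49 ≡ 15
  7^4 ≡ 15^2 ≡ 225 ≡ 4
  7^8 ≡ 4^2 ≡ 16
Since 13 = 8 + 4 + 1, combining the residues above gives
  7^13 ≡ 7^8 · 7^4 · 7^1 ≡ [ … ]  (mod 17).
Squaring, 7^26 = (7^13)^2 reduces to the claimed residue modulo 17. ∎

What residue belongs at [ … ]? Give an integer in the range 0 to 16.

7^8 · 7^4 · 7^1 ≡ 16 · 4 · 7 = 448.
448 mod 17 = 6, so 7^13 ≡ 6 (mod 17).

6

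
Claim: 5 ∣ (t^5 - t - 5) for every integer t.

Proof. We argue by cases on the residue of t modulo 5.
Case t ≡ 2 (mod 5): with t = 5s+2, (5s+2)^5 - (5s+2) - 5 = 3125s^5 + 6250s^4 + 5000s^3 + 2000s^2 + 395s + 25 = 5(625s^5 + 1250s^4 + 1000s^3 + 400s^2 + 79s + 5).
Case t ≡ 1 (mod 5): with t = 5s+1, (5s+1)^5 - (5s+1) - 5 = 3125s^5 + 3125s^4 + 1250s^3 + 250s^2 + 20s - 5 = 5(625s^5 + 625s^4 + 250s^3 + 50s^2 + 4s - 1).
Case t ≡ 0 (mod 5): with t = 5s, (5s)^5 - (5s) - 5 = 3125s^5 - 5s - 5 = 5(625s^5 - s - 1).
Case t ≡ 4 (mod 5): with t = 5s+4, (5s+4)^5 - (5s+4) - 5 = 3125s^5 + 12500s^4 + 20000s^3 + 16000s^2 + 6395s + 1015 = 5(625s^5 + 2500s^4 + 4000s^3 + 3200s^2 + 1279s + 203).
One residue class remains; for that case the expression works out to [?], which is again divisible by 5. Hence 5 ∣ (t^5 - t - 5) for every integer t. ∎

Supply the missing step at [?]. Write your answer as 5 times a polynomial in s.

5(625s^5 + 1875s^4 + 2250s^3 + 1350s^2 + 404s + 47)

The residues treated are {2, 1, 0, 4}, so the missing case is t ≡ 3 (mod 5); write t = 5s+3.
Then (5s+3)^5 - (5s+3) - 5 = 3125s^5 + 9375s^4 + 11250s^3 + 6750s^2 + 2020s + 235 = 5(625s^5 + 1875s^4 + 2250s^3 + 1350s^2 + 404s + 47).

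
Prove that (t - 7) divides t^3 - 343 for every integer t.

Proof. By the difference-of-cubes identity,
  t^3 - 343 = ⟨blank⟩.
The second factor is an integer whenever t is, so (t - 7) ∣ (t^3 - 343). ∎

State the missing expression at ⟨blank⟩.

a^3 - b^3 = (a - b)(a^2 + ab + b^2). With a = t, b = 7:
t^3 - 343 = (t - 7)(t^2 + 7t + 49).

(t - 7)(t^2 + 7t + 49)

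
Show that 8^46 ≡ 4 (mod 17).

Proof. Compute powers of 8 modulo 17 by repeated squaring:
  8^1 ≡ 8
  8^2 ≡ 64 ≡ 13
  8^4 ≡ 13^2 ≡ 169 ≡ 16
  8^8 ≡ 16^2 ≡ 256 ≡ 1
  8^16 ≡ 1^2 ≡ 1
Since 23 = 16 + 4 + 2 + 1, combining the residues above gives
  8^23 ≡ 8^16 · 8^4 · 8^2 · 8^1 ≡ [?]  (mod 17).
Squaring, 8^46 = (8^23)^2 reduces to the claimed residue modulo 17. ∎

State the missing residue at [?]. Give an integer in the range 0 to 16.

15

Multiply the listed residues: 1 · 16 · 13 · 8 = 16 → 208 → 1664.
Reducing modulo 17: 1664 = 97·17 + 15, so 8^23 ≡ 15.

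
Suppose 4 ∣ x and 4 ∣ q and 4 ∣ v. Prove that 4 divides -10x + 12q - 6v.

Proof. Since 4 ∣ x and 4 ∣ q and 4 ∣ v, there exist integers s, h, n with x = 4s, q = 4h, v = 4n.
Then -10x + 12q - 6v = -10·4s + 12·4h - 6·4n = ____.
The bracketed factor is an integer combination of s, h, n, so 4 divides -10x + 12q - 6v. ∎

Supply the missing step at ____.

4(12h - 6n - 10s)

Pull the common 4 out of every term: -10·4s + 12·4h - 6·4n = 4(12h - 6n - 10s).
12h - 6n - 10s is an integer, which exhibits the divisibility.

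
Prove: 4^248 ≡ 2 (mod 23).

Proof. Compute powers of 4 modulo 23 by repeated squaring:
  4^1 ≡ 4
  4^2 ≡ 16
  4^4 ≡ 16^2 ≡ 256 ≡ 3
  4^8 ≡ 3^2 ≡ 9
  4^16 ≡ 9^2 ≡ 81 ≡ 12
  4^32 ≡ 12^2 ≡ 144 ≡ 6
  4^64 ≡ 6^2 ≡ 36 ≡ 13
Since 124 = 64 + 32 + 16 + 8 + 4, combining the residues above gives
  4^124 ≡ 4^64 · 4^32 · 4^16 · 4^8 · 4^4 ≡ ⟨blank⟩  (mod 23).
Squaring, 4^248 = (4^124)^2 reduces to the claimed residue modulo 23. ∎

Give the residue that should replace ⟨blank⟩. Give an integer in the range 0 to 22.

18

Multiply the listed residues: 13 · 6 · 12 · 9 · 3 = 78 → 936 → 8424 → 25272.
Reducing modulo 23: 25272 = 1098·23 + 18, so 4^124 ≡ 18.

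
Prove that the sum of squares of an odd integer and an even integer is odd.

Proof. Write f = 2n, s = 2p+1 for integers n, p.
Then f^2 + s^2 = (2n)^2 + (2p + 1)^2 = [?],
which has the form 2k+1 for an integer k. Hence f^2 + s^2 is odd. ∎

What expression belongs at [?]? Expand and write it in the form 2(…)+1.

2(2n^2 + 2p^2 + 2p) + 1

Expanding: (2n)^2 + (2p + 1)^2 = 4n^2 + 4p^2 + 4p + 1.
Every term except the constant is even, so this is 2(2n^2 + 2p^2 + 2p) + 1,
and 2n^2 + 2p^2 + 2p ∈ ℤ gives the required form.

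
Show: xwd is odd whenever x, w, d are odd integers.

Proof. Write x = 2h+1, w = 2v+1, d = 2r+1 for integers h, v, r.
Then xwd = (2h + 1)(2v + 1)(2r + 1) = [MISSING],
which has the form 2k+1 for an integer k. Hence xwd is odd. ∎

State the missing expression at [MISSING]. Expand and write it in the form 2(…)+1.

(2h + 1)(2v + 1)(2r + 1) = 8hrv + 4hr + 4hv + 2h + 4rv + 2r + 2v + 1
= 2(4hrv + 2hr + 2hv + h + 2rv + r + v) + 1.
Since 4hrv + 2hr + 2hv + h + 2rv + r + v is an integer, the product is of the form 2k+1 for an integer k.

2(4hrv + 2hr + 2hv + h + 2rv + r + v) + 1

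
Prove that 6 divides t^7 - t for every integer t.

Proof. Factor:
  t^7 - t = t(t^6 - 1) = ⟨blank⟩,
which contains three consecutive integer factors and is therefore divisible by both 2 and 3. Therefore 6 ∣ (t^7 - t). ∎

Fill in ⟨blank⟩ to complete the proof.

(t - 1)t(t + 1)(t^4 + t^2 + 1)

t^6 - 1 = (t^2 - 1)(t^4 + t^2 + 1), and t^2 - 1 = (t-1)(t+1).
So t(t^6 - 1) = (t - 1)t(t + 1)(t^4 + t^2 + 1).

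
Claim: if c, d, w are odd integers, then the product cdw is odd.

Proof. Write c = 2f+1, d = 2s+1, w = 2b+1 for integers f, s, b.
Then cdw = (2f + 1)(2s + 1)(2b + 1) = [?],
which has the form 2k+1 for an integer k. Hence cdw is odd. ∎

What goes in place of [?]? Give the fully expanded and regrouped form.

2(4bfs + 2bf + 2bs + b + 2fs + f + s) + 1

(2f + 1)(2s + 1)(2b + 1) = 8bfs + 4bf + 4bs + 2b + 4fs + 2f + 2s + 1
= 2(4bfs + 2bf + 2bs + b + 2fs + f + s) + 1.
Since 4bfs + 2bf + 2bs + b + 2fs + f + s is an integer, the product is of the form 2k+1 for an integer k.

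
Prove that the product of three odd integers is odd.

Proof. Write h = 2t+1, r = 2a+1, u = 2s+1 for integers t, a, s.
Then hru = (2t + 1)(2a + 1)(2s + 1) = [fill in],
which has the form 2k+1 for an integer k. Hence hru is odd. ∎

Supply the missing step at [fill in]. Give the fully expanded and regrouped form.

2(4ast + 2as + 2at + a + 2st + s + t) + 1

Expanding: (2t + 1)(2a + 1)(2s + 1) = 8ast + 4as + 4at + 2a + 4st + 2s + 2t + 1.
Every term except the constant is even, so this is 2(4ast + 2as + 2at + a + 2st + s + t) + 1,
and 4ast + 2as + 2at + a + 2st + s + t ∈ ℤ gives the required form.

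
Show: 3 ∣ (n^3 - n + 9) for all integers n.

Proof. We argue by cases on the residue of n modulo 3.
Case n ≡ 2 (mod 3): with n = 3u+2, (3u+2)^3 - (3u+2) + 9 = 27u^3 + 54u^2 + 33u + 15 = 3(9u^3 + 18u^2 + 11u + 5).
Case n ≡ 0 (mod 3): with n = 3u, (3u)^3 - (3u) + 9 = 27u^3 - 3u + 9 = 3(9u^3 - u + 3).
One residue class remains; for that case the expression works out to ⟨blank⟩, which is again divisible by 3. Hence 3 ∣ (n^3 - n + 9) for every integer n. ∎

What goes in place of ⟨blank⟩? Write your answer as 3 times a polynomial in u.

3(9u^3 + 9u^2 + 2u + 3)

Only n ≡ 1 (mod 3) is unaccounted for. Put n = 3u+1:
(3u+1)^3 - (3u+1) + 9 expands to 27u^3 + 27u^2 + 6u + 9,
and factoring out 3 leaves 3(9u^3 + 9u^2 + 2u + 3).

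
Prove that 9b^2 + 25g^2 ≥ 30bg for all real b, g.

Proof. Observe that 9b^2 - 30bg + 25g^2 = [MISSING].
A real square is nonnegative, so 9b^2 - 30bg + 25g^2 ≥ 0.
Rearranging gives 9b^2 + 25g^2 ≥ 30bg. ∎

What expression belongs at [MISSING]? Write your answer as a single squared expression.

(3b - 5g)^2

The leading and trailing coefficients are 3^2 and 5^2, and 30 = 2·3·5, so the trinomial is (3b - 5g)^2.
Hence 9b^2 - 30bg + 25g^2 ≥ 0.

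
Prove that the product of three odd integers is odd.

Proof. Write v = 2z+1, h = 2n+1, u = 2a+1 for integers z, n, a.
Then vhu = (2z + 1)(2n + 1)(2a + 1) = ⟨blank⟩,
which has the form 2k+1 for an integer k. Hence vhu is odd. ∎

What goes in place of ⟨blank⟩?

2(4anz + 2an + 2az + a + 2nz + n + z) + 1

Expanding: (2z + 1)(2n + 1)(2a + 1) = 8anz + 4an + 4az + 2a + 4nz + 2n + 2z + 1.
Every term except the constant is even, so this is 2(4anz + 2an + 2az + a + 2nz + n + z) + 1,
and 4anz + 2an + 2az + a + 2nz + n + z ∈ ℤ gives the required form.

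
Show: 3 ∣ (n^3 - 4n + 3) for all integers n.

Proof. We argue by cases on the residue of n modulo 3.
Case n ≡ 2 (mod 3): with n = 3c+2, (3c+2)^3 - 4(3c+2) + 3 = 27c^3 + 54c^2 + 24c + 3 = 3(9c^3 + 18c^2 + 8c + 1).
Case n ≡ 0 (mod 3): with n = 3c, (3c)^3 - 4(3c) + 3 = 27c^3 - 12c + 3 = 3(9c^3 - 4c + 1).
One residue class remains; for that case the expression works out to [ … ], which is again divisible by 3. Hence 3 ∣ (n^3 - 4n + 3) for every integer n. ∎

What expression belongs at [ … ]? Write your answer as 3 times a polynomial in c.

3(9c^3 + 9c^2 - c)

The residues treated are {2, 0}, so the missing case is n ≡ 1 (mod 3); write n = 3c+1.
Then (3c+1)^3 - 4(3c+1) + 3 = 27c^3 + 27c^2 - 3c = 3(9c^3 + 9c^2 - c).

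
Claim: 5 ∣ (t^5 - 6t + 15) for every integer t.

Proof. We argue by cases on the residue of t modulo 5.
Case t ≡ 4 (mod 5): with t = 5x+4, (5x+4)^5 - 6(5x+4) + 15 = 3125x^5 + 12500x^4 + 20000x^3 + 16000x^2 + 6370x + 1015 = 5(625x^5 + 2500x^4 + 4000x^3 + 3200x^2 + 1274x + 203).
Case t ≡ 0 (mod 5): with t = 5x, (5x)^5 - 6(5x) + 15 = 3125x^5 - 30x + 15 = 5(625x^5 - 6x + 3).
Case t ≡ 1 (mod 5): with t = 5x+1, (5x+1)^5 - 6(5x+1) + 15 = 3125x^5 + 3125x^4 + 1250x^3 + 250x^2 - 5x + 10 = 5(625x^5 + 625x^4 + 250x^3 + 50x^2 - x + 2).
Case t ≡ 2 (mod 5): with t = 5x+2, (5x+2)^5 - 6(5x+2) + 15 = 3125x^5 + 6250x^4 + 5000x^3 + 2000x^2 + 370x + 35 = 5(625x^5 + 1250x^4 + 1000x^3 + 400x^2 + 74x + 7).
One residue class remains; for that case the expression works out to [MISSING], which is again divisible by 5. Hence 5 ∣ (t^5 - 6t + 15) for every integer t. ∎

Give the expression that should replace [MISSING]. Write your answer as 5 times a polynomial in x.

The residues treated are {4, 0, 1, 2}, so the missing case is t ≡ 3 (mod 5); write t = 5x+3.
Then (5x+3)^5 - 6(5x+3) + 15 = 3125x^5 + 9375x^4 + 11250x^3 + 6750x^2 + 1995x + 240 = 5(625x^5 + 1875x^4 + 2250x^3 + 1350x^2 + 399x + 48).

5(625x^5 + 1875x^4 + 2250x^3 + 1350x^2 + 399x + 48)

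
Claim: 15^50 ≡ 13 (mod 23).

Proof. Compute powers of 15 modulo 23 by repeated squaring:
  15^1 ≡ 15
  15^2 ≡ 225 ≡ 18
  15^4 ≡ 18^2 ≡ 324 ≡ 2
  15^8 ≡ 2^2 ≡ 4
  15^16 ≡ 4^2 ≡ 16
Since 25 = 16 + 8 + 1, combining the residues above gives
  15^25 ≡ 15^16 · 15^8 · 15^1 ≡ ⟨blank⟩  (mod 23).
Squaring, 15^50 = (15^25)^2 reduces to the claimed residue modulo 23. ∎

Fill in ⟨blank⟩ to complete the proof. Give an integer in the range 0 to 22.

17

Multiply the listed residues: 16 · 4 · 15 = 64 → 960.
Reducing modulo 23: 960 = 41·23 + 17, so 15^25 ≡ 17.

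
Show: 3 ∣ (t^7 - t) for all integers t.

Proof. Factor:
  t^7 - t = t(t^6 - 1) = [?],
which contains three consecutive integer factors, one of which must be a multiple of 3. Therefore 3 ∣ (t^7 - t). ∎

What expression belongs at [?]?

(t - 1)t(t + 1)(t^4 + t^2 + 1)

t^6 - 1 = (t^2 - 1)(t^4 + t^2 + 1), and t^2 - 1 = (t-1)(t+1).
So t(t^6 - 1) = (t - 1)t(t + 1)(t^4 + t^2 + 1).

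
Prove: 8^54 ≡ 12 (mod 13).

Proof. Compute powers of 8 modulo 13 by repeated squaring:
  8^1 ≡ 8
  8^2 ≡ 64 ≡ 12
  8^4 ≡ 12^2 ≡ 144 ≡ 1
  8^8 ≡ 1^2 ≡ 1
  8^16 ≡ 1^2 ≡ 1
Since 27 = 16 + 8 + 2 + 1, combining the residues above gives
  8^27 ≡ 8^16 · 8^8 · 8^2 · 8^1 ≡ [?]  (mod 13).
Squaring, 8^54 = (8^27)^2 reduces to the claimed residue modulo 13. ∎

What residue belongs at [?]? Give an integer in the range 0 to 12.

8^16 · 8^8 · 8^2 · 8^1 ≡ 1 · 1 · 12 · 8 = 96.
96 mod 13 = 5, so 8^27 ≡ 5 (mod 13).

5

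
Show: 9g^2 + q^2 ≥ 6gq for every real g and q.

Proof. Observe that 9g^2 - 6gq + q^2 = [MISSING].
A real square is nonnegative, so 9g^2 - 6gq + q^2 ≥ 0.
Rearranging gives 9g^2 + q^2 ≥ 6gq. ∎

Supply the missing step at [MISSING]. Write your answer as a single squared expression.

(3g - q)^2

9g^2 - 6gq + q^2 is a perfect-square trinomial: the outer terms are (3g)^2 and (q)^2, and the cross term is -2·3g·q.
So 9g^2 - 6gq + q^2 = (3g - q)^2 ≥ 0.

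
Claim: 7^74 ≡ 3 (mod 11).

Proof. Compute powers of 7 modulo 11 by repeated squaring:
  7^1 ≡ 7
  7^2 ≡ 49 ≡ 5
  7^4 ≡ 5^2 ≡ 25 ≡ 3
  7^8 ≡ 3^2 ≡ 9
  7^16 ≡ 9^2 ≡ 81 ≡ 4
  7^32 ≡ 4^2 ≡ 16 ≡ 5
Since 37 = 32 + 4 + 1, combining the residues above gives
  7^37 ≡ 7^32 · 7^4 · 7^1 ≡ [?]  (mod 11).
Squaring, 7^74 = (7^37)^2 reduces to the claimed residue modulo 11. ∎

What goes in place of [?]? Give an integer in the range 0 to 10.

Multiply the listed residues: 5 · 3 · 7 = 15 → 105.
Reducing modulo 11: 105 = 9·11 + 6, so 7^37 ≡ 6.

6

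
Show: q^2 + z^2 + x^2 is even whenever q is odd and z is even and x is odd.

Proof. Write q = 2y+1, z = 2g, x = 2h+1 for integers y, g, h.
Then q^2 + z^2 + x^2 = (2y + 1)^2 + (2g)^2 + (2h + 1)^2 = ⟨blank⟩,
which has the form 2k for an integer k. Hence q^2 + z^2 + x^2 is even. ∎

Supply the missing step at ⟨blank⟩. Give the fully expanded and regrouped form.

2(2g^2 + 2h^2 + 2h + 2y^2 + 2y + 1)

Expanding: (2y + 1)^2 + (2g)^2 + (2h + 1)^2 = 4g^2 + 4h^2 + 4h + 4y^2 + 4y + 2.
Every term is even; pulling out the factor of 2 gives 2(2g^2 + 2h^2 + 2h + 2y^2 + 2y + 1).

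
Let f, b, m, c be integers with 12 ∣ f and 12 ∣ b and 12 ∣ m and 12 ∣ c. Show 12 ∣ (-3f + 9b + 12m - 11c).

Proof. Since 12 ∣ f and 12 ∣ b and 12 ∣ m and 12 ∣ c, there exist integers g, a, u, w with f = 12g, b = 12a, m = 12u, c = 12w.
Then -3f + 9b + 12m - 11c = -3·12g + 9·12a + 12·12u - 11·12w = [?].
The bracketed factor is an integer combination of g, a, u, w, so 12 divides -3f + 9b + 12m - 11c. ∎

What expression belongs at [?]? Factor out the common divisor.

Each term has a factor of 12: -3·12g + 9·12a + 12·12u - 11·12w = 12·(9a - 3g + 12u - 11w).
Since 9a - 3g + 12u - 11w is an integer, 12 ∣ (-3f + 9b + 12m - 11c).

12(9a - 3g + 12u - 11w)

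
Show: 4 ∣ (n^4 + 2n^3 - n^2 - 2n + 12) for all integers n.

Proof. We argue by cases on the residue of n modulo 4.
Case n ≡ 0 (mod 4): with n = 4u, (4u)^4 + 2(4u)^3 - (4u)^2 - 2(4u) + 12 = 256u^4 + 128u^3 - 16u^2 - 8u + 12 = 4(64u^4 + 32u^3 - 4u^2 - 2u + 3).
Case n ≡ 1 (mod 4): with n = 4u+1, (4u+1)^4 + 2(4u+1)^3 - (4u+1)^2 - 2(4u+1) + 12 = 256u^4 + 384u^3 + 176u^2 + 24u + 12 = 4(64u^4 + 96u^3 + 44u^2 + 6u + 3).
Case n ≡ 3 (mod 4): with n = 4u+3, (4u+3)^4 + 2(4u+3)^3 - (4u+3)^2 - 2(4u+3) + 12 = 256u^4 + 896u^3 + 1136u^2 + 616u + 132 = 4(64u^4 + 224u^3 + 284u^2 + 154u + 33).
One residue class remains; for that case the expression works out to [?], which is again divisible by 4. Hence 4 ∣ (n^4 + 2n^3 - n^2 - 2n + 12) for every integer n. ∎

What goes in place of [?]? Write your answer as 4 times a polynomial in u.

The residues treated are {0, 1, 3}, so the missing case is n ≡ 2 (mod 4); write n = 4u+2.
Then (4u+2)^4 + 2(4u+2)^3 - (4u+2)^2 - 2(4u+2) + 12 = 256u^4 + 640u^3 + 560u^2 + 200u + 36 = 4(64u^4 + 160u^3 + 140u^2 + 50u + 9).

4(64u^4 + 160u^3 + 140u^2 + 50u + 9)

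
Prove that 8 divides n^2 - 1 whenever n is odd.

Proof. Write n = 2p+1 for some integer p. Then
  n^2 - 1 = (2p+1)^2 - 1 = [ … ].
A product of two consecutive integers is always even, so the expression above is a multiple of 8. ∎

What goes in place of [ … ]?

(2p+1)^2 - 1 = 4p^2 + 4p + 1 - 1 = 4p^2 + 4p = 4p(p+1).
Since p and p+1 are consecutive, p(p+1) is even, and 4·(even) is a multiple of 8.

4p(p + 1)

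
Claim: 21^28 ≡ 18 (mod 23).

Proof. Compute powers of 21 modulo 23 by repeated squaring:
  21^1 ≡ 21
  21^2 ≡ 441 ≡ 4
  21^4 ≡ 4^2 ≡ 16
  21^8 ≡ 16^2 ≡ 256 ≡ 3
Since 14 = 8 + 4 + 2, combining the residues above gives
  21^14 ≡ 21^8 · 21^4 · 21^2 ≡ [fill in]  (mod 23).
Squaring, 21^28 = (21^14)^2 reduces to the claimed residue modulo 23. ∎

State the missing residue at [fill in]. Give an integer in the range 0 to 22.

21^8 · 21^4 · 21^2 ≡ 3 · 16 · 4 = 192.
192 mod 23 = 8, so 21^14 ≡ 8 (mod 23).

8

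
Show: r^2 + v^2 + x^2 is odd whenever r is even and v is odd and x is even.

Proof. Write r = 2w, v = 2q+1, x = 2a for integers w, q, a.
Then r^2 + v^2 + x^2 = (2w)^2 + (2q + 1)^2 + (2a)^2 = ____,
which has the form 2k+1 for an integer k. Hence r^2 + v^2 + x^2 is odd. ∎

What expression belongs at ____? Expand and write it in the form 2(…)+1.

(2w)^2 + (2q + 1)^2 + (2a)^2 = 4a^2 + 4q^2 + 4q + 4w^2 + 1
= 2(2a^2 + 2q^2 + 2q + 2w^2) + 1.
Since 2a^2 + 2q^2 + 2q + 2w^2 is an integer, the sum of squares is of the form 2k+1 for an integer k.

2(2a^2 + 2q^2 + 2q + 2w^2) + 1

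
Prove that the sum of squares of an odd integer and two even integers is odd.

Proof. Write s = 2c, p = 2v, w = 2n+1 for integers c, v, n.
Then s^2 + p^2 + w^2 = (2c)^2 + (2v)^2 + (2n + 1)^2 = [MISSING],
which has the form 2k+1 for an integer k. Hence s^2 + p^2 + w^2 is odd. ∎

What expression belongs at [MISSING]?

(2c)^2 + (2v)^2 + (2n + 1)^2 = 4c^2 + 4n^2 + 4n + 4v^2 + 1
= 2(2c^2 + 2n^2 + 2n + 2v^2) + 1.
Since 2c^2 + 2n^2 + 2n + 2v^2 is an integer, the sum of squares is of the form 2k+1 for an integer k.

2(2c^2 + 2n^2 + 2n + 2v^2) + 1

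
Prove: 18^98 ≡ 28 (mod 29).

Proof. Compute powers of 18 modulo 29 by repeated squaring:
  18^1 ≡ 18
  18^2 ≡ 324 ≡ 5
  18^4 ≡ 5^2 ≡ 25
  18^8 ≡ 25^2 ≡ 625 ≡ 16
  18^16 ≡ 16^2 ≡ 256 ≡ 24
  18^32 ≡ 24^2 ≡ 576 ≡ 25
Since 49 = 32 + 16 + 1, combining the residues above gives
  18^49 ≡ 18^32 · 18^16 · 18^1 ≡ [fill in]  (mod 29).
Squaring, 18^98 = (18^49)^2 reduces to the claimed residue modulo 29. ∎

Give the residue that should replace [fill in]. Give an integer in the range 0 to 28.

12

18^32 · 18^16 · 18^1 ≡ 25 · 24 · 18 = 10800.
10800 mod 29 = 12, so 18^49 ≡ 12 (mod 29).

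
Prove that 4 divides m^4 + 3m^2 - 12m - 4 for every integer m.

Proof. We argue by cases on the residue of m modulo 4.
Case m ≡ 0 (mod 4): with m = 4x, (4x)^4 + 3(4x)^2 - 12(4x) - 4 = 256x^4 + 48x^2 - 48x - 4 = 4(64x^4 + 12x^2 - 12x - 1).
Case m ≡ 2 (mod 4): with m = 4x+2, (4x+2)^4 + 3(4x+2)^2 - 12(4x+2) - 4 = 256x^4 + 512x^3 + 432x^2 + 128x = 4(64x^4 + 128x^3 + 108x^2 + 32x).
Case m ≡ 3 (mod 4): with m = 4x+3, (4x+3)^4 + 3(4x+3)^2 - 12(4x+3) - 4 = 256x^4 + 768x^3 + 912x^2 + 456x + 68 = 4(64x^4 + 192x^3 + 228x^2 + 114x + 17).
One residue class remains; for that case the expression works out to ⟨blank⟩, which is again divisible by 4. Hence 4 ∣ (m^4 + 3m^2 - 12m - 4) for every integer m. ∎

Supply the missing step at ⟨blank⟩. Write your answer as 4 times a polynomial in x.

4(64x^4 + 64x^3 + 36x^2 - 2x - 3)

The residues treated are {0, 2, 3}, so the missing case is m ≡ 1 (mod 4); write m = 4x+1.
Then (4x+1)^4 + 3(4x+1)^2 - 12(4x+1) - 4 = 256x^4 + 256x^3 + 144x^2 - 8x - 12 = 4(64x^4 + 64x^3 + 36x^2 - 2x - 3).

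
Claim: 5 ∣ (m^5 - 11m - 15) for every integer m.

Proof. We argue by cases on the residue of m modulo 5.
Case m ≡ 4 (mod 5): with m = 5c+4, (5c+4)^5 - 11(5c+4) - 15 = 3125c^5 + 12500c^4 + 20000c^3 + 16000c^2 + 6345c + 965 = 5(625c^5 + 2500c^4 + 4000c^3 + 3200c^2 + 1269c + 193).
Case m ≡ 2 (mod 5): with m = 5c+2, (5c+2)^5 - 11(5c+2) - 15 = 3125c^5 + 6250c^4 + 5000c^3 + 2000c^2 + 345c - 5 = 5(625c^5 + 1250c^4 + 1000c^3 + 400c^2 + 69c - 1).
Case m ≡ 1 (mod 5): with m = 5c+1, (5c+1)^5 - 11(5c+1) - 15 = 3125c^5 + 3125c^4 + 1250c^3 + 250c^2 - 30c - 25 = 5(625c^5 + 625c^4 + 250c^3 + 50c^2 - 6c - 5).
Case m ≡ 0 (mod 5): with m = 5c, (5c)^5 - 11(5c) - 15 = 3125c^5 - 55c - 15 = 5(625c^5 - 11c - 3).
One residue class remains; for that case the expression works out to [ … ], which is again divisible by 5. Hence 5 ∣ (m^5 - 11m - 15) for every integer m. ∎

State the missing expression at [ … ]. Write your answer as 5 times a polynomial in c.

5(625c^5 + 1875c^4 + 2250c^3 + 1350c^2 + 394c + 39)

Only m ≡ 3 (mod 5) is unaccounted for. Put m = 5c+3:
(5c+3)^5 - 11(5c+3) - 15 expands to 3125c^5 + 9375c^4 + 11250c^3 + 6750c^2 + 1970c + 195,
and factoring out 5 leaves 5(625c^5 + 1875c^4 + 2250c^3 + 1350c^2 + 394c + 39).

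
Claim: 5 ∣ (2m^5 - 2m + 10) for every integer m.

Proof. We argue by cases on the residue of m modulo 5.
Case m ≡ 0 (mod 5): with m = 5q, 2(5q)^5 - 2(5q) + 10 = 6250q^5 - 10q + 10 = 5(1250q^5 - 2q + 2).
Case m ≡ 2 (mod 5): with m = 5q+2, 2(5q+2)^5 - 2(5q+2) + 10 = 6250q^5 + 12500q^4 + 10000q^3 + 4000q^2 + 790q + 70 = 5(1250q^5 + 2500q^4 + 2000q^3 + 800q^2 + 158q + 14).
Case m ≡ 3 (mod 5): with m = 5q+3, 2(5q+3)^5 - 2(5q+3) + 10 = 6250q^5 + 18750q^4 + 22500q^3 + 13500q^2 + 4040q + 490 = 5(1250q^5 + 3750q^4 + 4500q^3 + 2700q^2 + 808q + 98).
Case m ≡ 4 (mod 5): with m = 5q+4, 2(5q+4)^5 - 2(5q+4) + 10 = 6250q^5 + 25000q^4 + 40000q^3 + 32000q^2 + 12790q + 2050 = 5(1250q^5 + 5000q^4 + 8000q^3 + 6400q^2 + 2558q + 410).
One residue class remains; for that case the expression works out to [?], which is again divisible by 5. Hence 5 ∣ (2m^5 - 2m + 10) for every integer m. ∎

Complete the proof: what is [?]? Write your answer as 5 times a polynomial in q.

5(1250q^5 + 1250q^4 + 500q^3 + 100q^2 + 8q + 2)

The residues treated are {0, 2, 3, 4}, so the missing case is m ≡ 1 (mod 5); write m = 5q+1.
Then 2(5q+1)^5 - 2(5q+1) + 10 = 6250q^5 + 6250q^4 + 2500q^3 + 500q^2 + 40q + 10 = 5(1250q^5 + 1250q^4 + 500q^3 + 100q^2 + 8q + 2).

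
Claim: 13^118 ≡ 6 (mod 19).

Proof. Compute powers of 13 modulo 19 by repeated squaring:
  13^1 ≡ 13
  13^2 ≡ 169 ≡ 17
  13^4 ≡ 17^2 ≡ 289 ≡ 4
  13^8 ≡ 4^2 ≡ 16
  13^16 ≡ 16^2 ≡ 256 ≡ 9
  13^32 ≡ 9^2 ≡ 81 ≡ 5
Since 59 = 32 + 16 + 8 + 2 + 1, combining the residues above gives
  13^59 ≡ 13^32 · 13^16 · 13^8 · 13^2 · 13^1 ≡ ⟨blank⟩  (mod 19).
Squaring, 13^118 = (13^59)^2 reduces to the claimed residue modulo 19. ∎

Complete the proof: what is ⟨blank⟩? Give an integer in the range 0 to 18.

Multiply the listed residues: 5 · 9 · 16 · 17 · 13 = 45 → 720 → 12240 → 159120.
Reducing modulo 19: 159120 = 8374·19 + 14, so 13^59 ≡ 14.

14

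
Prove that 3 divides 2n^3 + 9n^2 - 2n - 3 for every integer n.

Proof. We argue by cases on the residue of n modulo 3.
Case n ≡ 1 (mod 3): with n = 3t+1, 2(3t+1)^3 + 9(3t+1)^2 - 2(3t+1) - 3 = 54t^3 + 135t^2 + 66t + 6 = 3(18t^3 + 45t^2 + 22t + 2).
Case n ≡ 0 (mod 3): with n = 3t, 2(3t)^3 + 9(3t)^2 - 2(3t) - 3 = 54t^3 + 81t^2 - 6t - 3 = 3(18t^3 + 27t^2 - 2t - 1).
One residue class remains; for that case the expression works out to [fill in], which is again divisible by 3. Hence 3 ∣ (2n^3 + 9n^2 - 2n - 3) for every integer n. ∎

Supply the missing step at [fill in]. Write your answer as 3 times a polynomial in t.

3(18t^3 + 63t^2 + 58t + 15)

The residues treated are {1, 0}, so the missing case is n ≡ 2 (mod 3); write n = 3t+2.
Then 2(3t+2)^3 + 9(3t+2)^2 - 2(3t+2) - 3 = 54t^3 + 189t^2 + 174t + 45 = 3(18t^3 + 63t^2 + 58t + 15).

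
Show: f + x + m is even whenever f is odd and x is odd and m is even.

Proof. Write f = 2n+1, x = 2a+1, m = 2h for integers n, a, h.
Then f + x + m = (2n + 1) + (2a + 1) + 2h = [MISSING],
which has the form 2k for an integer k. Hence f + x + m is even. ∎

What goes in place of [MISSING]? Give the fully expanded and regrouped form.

(2n + 1) + (2a + 1) + 2h = 2a + 2h + 2n + 2
= 2(a + h + n + 1).
Since a + h + n + 1 is an integer, the sum is of the form 2k for an integer k.

2(a + h + n + 1)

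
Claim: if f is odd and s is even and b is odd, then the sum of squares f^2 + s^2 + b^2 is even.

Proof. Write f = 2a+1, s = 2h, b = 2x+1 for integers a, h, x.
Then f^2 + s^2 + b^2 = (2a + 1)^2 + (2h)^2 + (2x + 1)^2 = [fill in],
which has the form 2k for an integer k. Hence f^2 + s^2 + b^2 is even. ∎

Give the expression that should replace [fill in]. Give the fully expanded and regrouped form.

(2a + 1)^2 + (2h)^2 + (2x + 1)^2 = 4a^2 + 4a + 4h^2 + 4x^2 + 4x + 2
= 2(2a^2 + 2a + 2h^2 + 2x^2 + 2x + 1).
Since 2a^2 + 2a + 2h^2 + 2x^2 + 2x + 1 is an integer, the sum of squares is of the form 2k for an integer k.

2(2a^2 + 2a + 2h^2 + 2x^2 + 2x + 1)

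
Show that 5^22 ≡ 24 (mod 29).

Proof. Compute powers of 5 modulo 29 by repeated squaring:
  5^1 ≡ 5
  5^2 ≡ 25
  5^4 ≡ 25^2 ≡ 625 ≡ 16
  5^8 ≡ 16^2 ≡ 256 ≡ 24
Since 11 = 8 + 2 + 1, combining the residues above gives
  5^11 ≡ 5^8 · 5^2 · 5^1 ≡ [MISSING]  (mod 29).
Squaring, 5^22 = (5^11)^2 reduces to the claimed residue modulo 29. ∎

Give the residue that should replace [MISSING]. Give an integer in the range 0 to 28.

5^8 · 5^2 · 5^1 ≡ 24 · 25 · 5 = 3000.
3000 mod 29 = 13, so 5^11 ≡ 13 (mod 29).

13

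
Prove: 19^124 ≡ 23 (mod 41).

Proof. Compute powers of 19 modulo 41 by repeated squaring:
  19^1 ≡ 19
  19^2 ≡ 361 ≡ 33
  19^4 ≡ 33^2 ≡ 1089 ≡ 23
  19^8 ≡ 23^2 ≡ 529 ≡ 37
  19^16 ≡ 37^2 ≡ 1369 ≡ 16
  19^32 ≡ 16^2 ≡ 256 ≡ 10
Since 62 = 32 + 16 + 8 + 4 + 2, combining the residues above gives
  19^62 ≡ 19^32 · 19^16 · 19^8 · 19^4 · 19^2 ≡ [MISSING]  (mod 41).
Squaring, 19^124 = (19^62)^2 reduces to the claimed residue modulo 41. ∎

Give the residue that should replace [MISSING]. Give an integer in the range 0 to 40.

Multiply the listed residues: 10 · 16 · 37 · 23 · 33 = 160 → 5920 → 136160 → 4493280.
Reducing modulo 41: 4493280 = 109592·41 + 8, so 19^62 ≡ 8.

8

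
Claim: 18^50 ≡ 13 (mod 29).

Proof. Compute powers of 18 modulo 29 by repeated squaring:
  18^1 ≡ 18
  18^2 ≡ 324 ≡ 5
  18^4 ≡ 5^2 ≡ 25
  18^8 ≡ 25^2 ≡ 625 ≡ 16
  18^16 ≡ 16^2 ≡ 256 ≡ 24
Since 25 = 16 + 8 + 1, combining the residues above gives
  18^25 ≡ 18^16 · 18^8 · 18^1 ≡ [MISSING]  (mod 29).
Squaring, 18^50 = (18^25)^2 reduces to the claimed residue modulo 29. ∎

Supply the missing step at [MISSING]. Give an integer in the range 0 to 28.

Multiply the listed residues: 24 · 16 · 18 = 384 → 6912.
Reducing modulo 29: 6912 = 238·29 + 10, so 18^25 ≡ 10.

10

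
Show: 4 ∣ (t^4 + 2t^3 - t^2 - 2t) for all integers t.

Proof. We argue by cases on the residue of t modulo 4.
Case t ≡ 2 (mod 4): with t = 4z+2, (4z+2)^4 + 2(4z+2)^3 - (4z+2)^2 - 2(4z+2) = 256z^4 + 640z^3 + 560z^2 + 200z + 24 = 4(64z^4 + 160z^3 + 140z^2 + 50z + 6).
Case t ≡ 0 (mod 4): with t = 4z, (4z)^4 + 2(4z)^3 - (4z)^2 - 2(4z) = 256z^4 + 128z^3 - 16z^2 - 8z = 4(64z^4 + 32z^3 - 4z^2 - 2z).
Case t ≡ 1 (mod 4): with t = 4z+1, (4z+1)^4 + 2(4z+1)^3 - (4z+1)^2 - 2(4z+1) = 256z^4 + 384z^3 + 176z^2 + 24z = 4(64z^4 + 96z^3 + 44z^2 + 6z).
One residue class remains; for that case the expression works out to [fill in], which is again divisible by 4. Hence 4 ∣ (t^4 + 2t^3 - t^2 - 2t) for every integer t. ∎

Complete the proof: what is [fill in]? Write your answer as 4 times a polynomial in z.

4(64z^4 + 224z^3 + 284z^2 + 154z + 30)

Only t ≡ 3 (mod 4) is unaccounted for. Put t = 4z+3:
(4z+3)^4 + 2(4z+3)^3 - (4z+3)^2 - 2(4z+3) expands to 256z^4 + 896z^3 + 1136z^2 + 616z + 120,
and factoring out 4 leaves 4(64z^4 + 224z^3 + 284z^2 + 154z + 30).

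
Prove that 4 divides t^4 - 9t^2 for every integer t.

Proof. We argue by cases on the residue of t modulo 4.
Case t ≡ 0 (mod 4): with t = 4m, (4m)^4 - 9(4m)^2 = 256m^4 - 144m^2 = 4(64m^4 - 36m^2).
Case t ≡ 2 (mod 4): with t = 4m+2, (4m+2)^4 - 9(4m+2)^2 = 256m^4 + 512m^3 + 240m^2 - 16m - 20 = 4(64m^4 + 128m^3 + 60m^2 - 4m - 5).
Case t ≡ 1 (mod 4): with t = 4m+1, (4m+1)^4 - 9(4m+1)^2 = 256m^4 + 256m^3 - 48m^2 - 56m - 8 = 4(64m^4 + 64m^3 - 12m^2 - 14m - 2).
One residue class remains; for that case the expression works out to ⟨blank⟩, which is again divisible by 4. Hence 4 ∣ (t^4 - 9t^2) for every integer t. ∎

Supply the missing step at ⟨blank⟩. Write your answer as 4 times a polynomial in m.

Only t ≡ 3 (mod 4) is unaccounted for. Put t = 4m+3:
(4m+3)^4 - 9(4m+3)^2 expands to 256m^4 + 768m^3 + 720m^2 + 216m,
and factoring out 4 leaves 4(64m^4 + 192m^3 + 180m^2 + 54m).

4(64m^4 + 192m^3 + 180m^2 + 54m)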